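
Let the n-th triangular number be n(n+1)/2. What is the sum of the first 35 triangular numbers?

Σ i(i+1)/2 = (Σi² + Σi) / 2 over i = 1..35.
Σi = 630 and Σi² = 14910.
(1·14910 + 1·630) / 2 = 15540/2 = 7770.

7770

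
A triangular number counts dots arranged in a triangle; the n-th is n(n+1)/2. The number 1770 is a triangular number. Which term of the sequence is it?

Set n(n+1)/2 = 1770, giving n² + n − 3540 = 0.
The discriminant is 1 + 8·1770 = 14161, and √14161 = 119.
So n = (-1 + 119) / 2 = 118/2 = 59.

59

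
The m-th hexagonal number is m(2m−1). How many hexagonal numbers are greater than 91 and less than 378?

6

The n-th hexagonal number is n(2n−1).
Smallest index with value > 91: n = 8 (giving 120).
Largest index with value < 378: n = 13 (giving 325).
Indices 8 through 13: 6 terms.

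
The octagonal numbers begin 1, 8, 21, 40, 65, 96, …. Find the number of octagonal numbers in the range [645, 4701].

25

The n-th octagonal number is n(3n−2).
Smallest index with value ≥ 645: n = 15 (giving 645).
Largest index with value ≤ 4701: n = 39 (giving 4485).
Indices 15 through 39: 25 terms.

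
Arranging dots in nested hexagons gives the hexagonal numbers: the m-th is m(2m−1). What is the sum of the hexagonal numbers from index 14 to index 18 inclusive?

2500

Σ i(2i−1) = 2Σi² − Σi over i = 14..18.
Σi = 171 − 91 = 80 and Σi² = 2109 − 819 = 1290.
2·1290 − 1·80 = 2500.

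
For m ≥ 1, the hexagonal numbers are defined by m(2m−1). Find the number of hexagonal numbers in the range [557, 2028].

16

The n-th hexagonal number is n(2n−1).
Smallest index with value ≥ 557: n = 17 (giving 561).
Largest index with value ≤ 2028: n = 32 (giving 2016).
Indices 17 through 32: 16 terms.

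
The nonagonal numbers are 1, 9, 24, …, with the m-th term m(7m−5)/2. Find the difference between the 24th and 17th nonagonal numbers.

24·(7·24 − 5)/2 = 1956 and 17·(7·17 − 5)/2 = 969.
Difference: 1956 − 969 = 987.

987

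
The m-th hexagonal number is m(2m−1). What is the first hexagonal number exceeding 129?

Solve n(2n−1) > 129 for integer n.
The largest n with value ≤ 129 is 8 (since 120 ≤ 129 < 153), so the first above is n = 9, value 153.

153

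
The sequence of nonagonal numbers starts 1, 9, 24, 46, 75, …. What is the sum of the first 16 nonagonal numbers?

Σ i(7i−5)/2 = (7Σi² − 5Σi) / 2 over i = 1..16.
Σi = 136 and Σi² = 1496.
(7·1496 − 5·136) / 2 = 9792/2 = 4896.

4896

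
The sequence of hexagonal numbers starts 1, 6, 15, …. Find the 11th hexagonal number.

231

The 11th hexagonal number is n(2n−1) with n = 11.
11·(2·11 − 1) = 11·21 = 231.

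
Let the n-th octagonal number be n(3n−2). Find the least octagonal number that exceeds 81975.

82336

Solve n(3n−2) > 81975 for integer n.
The largest n with value ≤ 81975 is 165 (since 81345 ≤ 81975 < 82336), so the first above is n = 166, value 82336.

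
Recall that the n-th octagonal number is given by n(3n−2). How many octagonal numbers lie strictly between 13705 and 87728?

The n-th octagonal number is n(3n−2).
Smallest index with value > 13705: n = 68 (giving 13736).
Largest index with value < 87728: n = 171 (giving 87381).
Indices 68 through 171: 104 terms.

104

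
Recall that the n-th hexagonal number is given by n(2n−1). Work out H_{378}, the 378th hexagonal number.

285390

The 378th hexagonal number is n(2n−1) with n = 378.
378·(2·378 − 1) = 378·755 = 285390.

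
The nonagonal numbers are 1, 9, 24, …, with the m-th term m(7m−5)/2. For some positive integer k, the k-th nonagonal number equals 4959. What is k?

Set n(7n−5)/2 = 4959, giving 7n² − 5n − 9918 = 0.
So n = (5 + 527) / 14 = 532/14 = 38.
Check: 38·(7·38 − 5)/2 = 4959. ✓

38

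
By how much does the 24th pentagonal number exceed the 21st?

201

24·(3·24 − 1)/2 = 852 and 21·(3·21 − 1)/2 = 651.
Difference: 852 − 651 = 201.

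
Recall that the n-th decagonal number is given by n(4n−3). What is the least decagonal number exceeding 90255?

90751

Solve n(4n−3) > 90255 for integer n.
The largest n with value ≤ 90255 is 150 (since 89550 ≤ 90255 < 90751), so the first above is n = 151, value 90751.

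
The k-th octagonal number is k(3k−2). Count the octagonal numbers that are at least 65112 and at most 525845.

272

The n-th octagonal number is n(3n−2).
Smallest index with value ≥ 65112: n = 148 (giving 65416).
Largest index with value ≤ 525845: n = 419 (giving 525845).
Indices 148 through 419: 272 terms.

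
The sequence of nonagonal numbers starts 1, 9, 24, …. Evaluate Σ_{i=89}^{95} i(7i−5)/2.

Σ i(7i−5)/2 = (7Σi² − 5Σi) / 2 over i = 89..95.
Σi = 4560 − 3916 = 644 and Σi² = 290320 − 231044 = 59276.
(7·59276 − 5·644) / 2 = 411712/2 = 205856.

205856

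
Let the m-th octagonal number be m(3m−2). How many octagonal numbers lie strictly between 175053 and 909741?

310

The n-th octagonal number is n(3n−2).
Smallest index with value > 175053: n = 242 (giving 175208).
Largest index with value < 909741: n = 551 (giving 909701).
Indices 242 through 551: 310 terms.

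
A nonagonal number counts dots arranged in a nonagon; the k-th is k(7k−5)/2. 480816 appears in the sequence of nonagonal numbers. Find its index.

Set n(7n−5)/2 = 480816, giving 7n² − 5n − 961632 = 0.
So n = (5 + 5189) / 14 = 5194/14 = 371.

371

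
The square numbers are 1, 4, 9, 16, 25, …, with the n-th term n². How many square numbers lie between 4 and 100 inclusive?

9

The n-th square number is n².
Smallest index with value ≥ 4: n = 2 (giving 4).
Largest index with value ≤ 100: n = 10 (giving 100).
Indices 2 through 10: 9 terms.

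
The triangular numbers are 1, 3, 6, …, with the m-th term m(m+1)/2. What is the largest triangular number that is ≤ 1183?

1176

Solve n(n+1)/2 ≤ 1183 for integer n.
n = 48 gives 1176 ≤ 1183, while n = 49 gives 1225 > 1183; so the answer is 1176.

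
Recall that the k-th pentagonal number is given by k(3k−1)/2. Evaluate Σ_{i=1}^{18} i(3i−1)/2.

3078

Σ i(3i−1)/2 = (3Σi² − Σi) / 2 over i = 1..18.
Σi = 171 and Σi² = 2109.
(3·2109 − 1·171) / 2 = 6156/2 = 3078.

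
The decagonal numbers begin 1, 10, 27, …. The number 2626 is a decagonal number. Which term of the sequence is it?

26

Set n(4n−3) = 2626, giving 4n² − 3n − 2626 = 0.
The discriminant is 9 + 16·2626 = 42025, and √42025 = 205.
So n = (3 + 205) / 8 = 208/8 = 26.
Check: 26·(4·26 − 3) = 2626. ✓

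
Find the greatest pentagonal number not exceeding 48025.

47972

Solve n(3n−1)/2 ≤ 48025 for integer n.
n = 179 gives 47972 ≤ 48025, while n = 180 gives 48510 > 48025; so the answer is 47972.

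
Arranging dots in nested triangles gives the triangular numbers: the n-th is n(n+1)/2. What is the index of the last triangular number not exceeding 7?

3

Solve n(n+1)/2 ≤ 7 for integer n.
n = 3 gives 6 ≤ 7, while n = 4 gives 10 > 7; so the answer is index 3.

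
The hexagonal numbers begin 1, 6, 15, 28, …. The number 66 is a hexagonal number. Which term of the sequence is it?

Set n(2n−1) = 66, giving 2n² − n − 66 = 0.
The discriminant is 1 + 8·66 = 529, and √529 = 23.
So n = (1 + 23) / 4 = 24/4 = 6.
Check: 6·(2·6 − 1) = 66. ✓

6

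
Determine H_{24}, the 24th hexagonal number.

24·(2·24 − 1) = 24·47 = 1128.

1128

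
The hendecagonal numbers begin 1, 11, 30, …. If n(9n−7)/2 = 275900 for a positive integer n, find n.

Set n(9n−7)/2 = 275900, giving 9n² − 7n − 551800 = 0.
So n = (7 + 4457) / 18 = 4464/18 = 248.
Check: 248·(9·248 − 7)/2 = 275900. ✓

248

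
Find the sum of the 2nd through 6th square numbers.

90

Σ_{i=2}^{6} i² = 91 − 1 = 90.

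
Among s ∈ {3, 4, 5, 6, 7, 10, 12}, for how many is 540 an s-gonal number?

s = 3: P(3, 32) = 528 and P(3, 33) = 561; 540 is not s-gonal.
s = 4: P(4, 23) = 529 and P(4, 24) = 576; 540 is not s-gonal.
s = 5: P(5, 19) = 532 and P(5, 20) = 590; 540 is not s-gonal.
s = 6: P(6, 16) = 496 and P(6, 17) = 561; 540 is not s-gonal.
s = 7: P(7, 15) = 540. ✓
s = 10: P(10, 12) = 540. ✓
s = 12: P(12, 10) = 460 and P(12, 11) = 561; 540 is not s-gonal.
Hits: s ∈ {7, 10} → 2.

2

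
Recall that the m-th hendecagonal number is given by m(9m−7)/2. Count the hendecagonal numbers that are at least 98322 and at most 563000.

206

The n-th hendecagonal number is n(9n−7)/2.
Smallest index with value ≥ 98322: n = 149 (giving 99383).
Largest index with value ≤ 563000: n = 354 (giving 562683).
Indices 149 through 354: 206 terms.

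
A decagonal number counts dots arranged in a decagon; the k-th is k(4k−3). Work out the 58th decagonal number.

13282

The 58th decagonal number is n(4n−3) with n = 58.
58·(4·58 − 3) = 58·229 = 13282.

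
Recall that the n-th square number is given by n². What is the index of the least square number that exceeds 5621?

Solve n² > 5621 for integer n.
The largest n with value ≤ 5621 is 74 (since 5476 ≤ 5621 < 5625), so the first above is n = 75, value 5625.

75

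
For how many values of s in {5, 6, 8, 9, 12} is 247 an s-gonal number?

1

s = 5: P(5, 13) = 247. ✓
s = 6: P(6, 11) = 231 and P(6, 12) = 276; 247 is not s-gonal.
s = 8: P(8, 9) = 225 and P(8, 10) = 280; 247 is not s-gonal.
s = 9: P(9, 8) = 204 and P(9, 9) = 261; 247 is not s-gonal.
s = 12: P(12, 7) = 217 and P(12, 8) = 288; 247 is not s-gonal.
Hits: s ∈ {5} → 1.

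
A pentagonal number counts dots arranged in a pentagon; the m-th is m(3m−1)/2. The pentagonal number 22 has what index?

4

Set n(3n−1)/2 = 22, giving 3n² − n − 44 = 0.
So n = (1 + 23) / 6 = 24/6 = 4.
Check: 4·(3·4 − 1)/2 = 22. ✓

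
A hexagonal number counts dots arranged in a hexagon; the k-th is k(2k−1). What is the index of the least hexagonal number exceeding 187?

Solve n(2n−1) > 187 for integer n.
The largest n with value ≤ 187 is 9 (since 153 ≤ 187 < 190), so the first above is n = 10, value 190.

10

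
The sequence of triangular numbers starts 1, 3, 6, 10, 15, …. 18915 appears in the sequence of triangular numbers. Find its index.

Set n(n+1)/2 = 18915, giving n² + n − 37830 = 0.
The discriminant is 1 + 8·18915 = 151321, and √151321 = 389.
So n = (-1 + 389) / 2 = 388/2 = 194.
Check: 194·195/2 = 18915. ✓

194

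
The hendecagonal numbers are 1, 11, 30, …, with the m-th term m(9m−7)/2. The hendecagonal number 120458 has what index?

164

Set n(9n−7)/2 = 120458, giving 9n² − 7n − 240916 = 0.
The discriminant is 49 + 72·120458 = 8673025, and √8673025 = 2945.
So n = (7 + 2945) / 18 = 2952/18 = 164.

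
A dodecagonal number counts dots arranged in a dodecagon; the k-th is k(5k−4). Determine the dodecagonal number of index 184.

The 184th dodecagonal number is n(5n−4) with n = 184.
184·(5·184 − 4) = 184·916 = 168544.

168544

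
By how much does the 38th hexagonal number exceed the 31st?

38·(2·38 − 1) = 2850 and 31·(2·31 − 1) = 1891.
Difference: 2850 − 1891 = 959.

959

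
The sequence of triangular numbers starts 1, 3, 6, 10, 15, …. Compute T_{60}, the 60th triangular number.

1830

The 60th triangular number is n(n+1)/2 with n = 60.
60·61/2 = 3660/2 = 1830.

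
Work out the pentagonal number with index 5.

35

The 5th pentagonal number is n(3n−1)/2 with n = 5.
5·(3·5 − 1)/2 = 5·14/2 = 5·7 = 35.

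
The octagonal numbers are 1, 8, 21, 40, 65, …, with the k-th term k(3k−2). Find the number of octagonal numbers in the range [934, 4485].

22

The n-th octagonal number is n(3n−2).
Smallest index with value ≥ 934: n = 18 (giving 936).
Largest index with value ≤ 4485: n = 39 (giving 4485).
Indices 18 through 39: 22 terms.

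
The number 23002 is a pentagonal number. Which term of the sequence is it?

124

Set n(3n−1)/2 = 23002, giving 3n² − n − 46004 = 0.
So n = (1 + 743) / 6 = 744/6 = 124.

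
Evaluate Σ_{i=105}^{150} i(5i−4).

Σ i(5i−4) = 5Σi² − 4Σi over i = 105..150.
Σi = 11325 − 5460 = 5865 and Σi² = 1136275 − 380380 = 755895.
5·755895 − 4·5865 = 3756015.

3756015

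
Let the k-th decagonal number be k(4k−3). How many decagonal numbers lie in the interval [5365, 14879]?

The n-th decagonal number is n(4n−3).
Smallest index with value ≥ 5365: n = 37 (giving 5365).
Largest index with value ≤ 14879: n = 61 (giving 14701).
Indices 37 through 61: 25 terms.

25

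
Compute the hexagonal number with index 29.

1653

The 29th hexagonal number is n(2n−1) with n = 29.
29·(2·29 − 1) = 29·57 = 1653.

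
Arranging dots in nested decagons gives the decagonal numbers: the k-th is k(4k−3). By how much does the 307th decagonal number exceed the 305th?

4890

307·(4·307 − 3) = 376075 and 305·(4·305 − 3) = 371185.
Difference: 376075 − 371185 = 4890.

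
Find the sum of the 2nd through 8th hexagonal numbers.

371

Σ i(2i−1) = 2Σi² − Σi over i = 2..8.
Σi = 36 − 1 = 35 and Σi² = 204 − 1 = 203.
2·203 − 1·35 = 371.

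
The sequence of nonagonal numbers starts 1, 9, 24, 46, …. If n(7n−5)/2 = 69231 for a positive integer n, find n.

Set n(7n−5)/2 = 69231, giving 7n² − 5n − 138462 = 0.
So n = (5 + 1969) / 14 = 1974/14 = 141.

141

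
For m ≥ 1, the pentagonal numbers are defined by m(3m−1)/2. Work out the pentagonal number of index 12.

210

12·(3·12 − 1)/2 = 12·35/2 = 210.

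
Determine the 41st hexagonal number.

The 41st hexagonal number is n(2n−1) with n = 41.
41·(2·41 − 1) = 41·81 = 3321.

3321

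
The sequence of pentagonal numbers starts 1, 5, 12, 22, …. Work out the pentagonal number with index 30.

The 30th pentagonal number is n(3n−1)/2 with n = 30.
30·(3·30 − 1)/2 = 30·89/2 = 1335.

1335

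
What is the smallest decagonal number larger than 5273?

5365

Solve n(4n−3) > 5273 for integer n.
The largest n with value ≤ 5273 is 36 (since 5076 ≤ 5273 < 5365), so the first above is n = 37, value 5365.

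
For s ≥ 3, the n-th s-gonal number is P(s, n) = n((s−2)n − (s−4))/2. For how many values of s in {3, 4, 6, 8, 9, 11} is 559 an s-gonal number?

s = 3: P(3, 32) = 528 and P(3, 33) = 561; 559 is not s-gonal.
s = 4: P(4, 23) = 529 and P(4, 24) = 576; 559 is not s-gonal.
s = 6: P(6, 16) = 496 and P(6, 17) = 561; 559 is not s-gonal.
s = 8: P(8, 13) = 481 and P(8, 14) = 560; 559 is not s-gonal.
s = 9: P(9, 13) = 559. ✓
s = 11: P(11, 11) = 506 and P(11, 12) = 606; 559 is not s-gonal.
Hits: s ∈ {9} → 1.

1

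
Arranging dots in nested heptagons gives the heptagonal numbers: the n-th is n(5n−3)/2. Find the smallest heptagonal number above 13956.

14326

Solve n(5n−3)/2 > 13956 for integer n.
The largest n with value ≤ 13956 is 75 (since 13950 ≤ 13956 < 14326), so the first above is n = 76, value 14326.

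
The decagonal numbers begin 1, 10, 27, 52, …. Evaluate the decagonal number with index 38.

5662

The 38th decagonal number is n(4n−3) with n = 38.
38·(4·38 − 3) = 38·149 = 5662.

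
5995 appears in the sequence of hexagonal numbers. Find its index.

55

Set n(2n−1) = 5995, giving 2n² − n − 5995 = 0.
So n = (1 + 219) / 4 = 220/4 = 55.
Check: 55·(2·55 − 1) = 5995. ✓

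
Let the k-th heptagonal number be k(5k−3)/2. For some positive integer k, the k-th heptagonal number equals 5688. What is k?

Set n(5n−3)/2 = 5688, giving 5n² − 3n − 11376 = 0.
The discriminant is 9 + 40·5688 = 227529, and √227529 = 477.
So n = (3 + 477) / 10 = 480/10 = 48.
Check: 48·(5·48 − 3)/2 = 5688. ✓

48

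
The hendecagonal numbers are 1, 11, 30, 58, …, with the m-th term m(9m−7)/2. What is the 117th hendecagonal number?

61191

117·(9·117 − 7)/2 = 117·1046/2 = 117·523 = 61191.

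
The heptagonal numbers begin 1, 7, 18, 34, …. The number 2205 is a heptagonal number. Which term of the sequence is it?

Set n(5n−3)/2 = 2205, giving 5n² − 3n − 4410 = 0.
So n = (3 + 297) / 10 = 300/10 = 30.
Check: 30·(5·30 − 3)/2 = 2205. ✓

30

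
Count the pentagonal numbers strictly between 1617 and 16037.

The n-th pentagonal number is n(3n−1)/2.
Smallest index with value > 1617: n = 34 (giving 1717).
Largest index with value < 16037: n = 103 (giving 15862).
Indices 34 through 103: 70 terms.

70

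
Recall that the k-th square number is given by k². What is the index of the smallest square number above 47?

Solve n² > 47 for integer n.
The largest n with value ≤ 47 is 6 (since 36 ≤ 47 < 49), so the first above is n = 7, value 49.

7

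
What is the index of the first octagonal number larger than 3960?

37

Solve n(3n−2) > 3960 for integer n.
The largest n with value ≤ 3960 is 36 (since 3816 ≤ 3960 < 4033), so the first above is n = 37, value 4033.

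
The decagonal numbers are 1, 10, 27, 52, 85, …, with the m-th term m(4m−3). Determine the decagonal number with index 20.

The 20th decagonal number is n(4n−3) with n = 20.
20·(4·20 − 3) = 20·77 = 1540.

1540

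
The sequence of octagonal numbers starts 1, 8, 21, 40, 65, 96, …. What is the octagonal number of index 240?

172320

The 240th octagonal number is n(3n−2) with n = 240.
240·(3·240 − 2) = 240·718 = 172320.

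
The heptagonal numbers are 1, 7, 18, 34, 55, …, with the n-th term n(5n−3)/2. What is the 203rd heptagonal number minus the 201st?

203·(5·203 − 3)/2 = 102718 and 201·(5·201 − 3)/2 = 100701.
Difference: 102718 − 100701 = 2017.

2017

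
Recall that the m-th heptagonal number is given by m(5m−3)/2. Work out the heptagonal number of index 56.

56·(5·56 − 3)/2 = 56·277/2 = 7756.

7756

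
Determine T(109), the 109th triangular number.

5995

The 109th triangular number is n(n+1)/2 with n = 109.
109·110/2 = 11990/2 = 5995.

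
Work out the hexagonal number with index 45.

The 45th hexagonal number is n(2n−1) with n = 45.
45·(2·45 − 1) = 45·89 = 4005.

4005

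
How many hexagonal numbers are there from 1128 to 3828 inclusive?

The n-th hexagonal number is n(2n−1).
Smallest index with value ≥ 1128: n = 24 (giving 1128).
Largest index with value ≤ 3828: n = 44 (giving 3828).
Indices 24 through 44: 21 terms.

21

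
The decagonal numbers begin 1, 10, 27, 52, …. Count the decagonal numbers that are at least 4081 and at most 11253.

21

The n-th decagonal number is n(4n−3).
Smallest index with value ≥ 4081: n = 33 (giving 4257).
Largest index with value ≤ 11253: n = 53 (giving 11077).
Indices 33 through 53: 21 terms.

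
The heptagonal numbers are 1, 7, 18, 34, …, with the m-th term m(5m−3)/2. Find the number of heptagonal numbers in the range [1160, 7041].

32

The n-th heptagonal number is n(5n−3)/2.
Smallest index with value ≥ 1160: n = 22 (giving 1177).
Largest index with value ≤ 7041: n = 53 (giving 6943).
Indices 22 through 53: 32 terms.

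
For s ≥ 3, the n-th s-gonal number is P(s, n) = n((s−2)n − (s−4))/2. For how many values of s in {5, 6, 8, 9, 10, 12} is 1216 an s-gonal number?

2

s = 5: P(5, 28) = 1162 and P(5, 29) = 1247; 1216 is not s-gonal.
s = 6: P(6, 24) = 1128 and P(6, 25) = 1225; 1216 is not s-gonal.
s = 8: P(8, 20) = 1160 and P(8, 21) = 1281; 1216 is not s-gonal.
s = 9: P(9, 19) = 1216. ✓
s = 10: P(10, 17) = 1105 and P(10, 18) = 1242; 1216 is not s-gonal.
s = 12: P(12, 16) = 1216. ✓
Hits: s ∈ {9, 12} → 2.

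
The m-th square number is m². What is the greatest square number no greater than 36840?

36481

Solve n² ≤ 36840 for integer n.
n = 191 gives 36481 ≤ 36840, while n = 192 gives 36864 > 36840; so the answer is 36481.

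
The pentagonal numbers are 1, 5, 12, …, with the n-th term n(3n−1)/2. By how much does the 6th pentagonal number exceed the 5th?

Consecutive pentagonal numbers differ by 3n − 2: here 3·6 − 2 = 16.

16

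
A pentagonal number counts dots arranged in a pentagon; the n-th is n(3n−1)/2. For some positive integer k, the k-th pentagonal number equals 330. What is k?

Set n(3n−1)/2 = 330, giving 3n² − n − 660 = 0.
The discriminant is 1 + 24·330 = 7921, and √7921 = 89.
So n = (1 + 89) / 6 = 90/6 = 15.

15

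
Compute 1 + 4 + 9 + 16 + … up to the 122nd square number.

612745

Σ_{i=1}^{122} i² = 122·123·245/6 = 612745.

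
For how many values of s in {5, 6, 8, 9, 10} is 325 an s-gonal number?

s = 5: P(5, 14) = 287 and P(5, 15) = 330; 325 is not s-gonal.
s = 6: P(6, 13) = 325. ✓
s = 8: P(8, 10) = 280 and P(8, 11) = 341; 325 is not s-gonal.
s = 9: P(9, 10) = 325. ✓
s = 10: P(10, 9) = 297 and P(10, 10) = 370; 325 is not s-gonal.
Hits: s ∈ {6, 9} → 2.

2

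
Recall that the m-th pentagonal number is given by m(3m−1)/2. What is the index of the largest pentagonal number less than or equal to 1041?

26

Solve n(3n−1)/2 ≤ 1041 for integer n.
n = 26 gives 1001 ≤ 1041, while n = 27 gives 1080 > 1041; so the answer is index 26.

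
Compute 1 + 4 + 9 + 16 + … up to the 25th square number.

Σ_{i=1}^{25} i² = 25·26·51/6 = 5525.

5525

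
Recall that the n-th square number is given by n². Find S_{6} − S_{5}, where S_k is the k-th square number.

n² − (n−1)² = 2n − 1, so 6² − 5² = 2·6 − 1 = 11.

11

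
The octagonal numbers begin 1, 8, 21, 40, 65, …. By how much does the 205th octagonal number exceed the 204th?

Consecutive octagonal numbers differ by 6n − 5: here 6·205 − 5 = 1225.

1225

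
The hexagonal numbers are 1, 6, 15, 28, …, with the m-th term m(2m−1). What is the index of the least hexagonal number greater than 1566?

Solve n(2n−1) > 1566 for integer n.
The largest n with value ≤ 1566 is 28 (since 1540 ≤ 1566 < 1653), so the first above is n = 29, value 1653.

29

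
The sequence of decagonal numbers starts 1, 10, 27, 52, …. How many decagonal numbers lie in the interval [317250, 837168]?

The n-th decagonal number is n(4n−3).
Smallest index with value ≥ 317250: n = 282 (giving 317250).
Largest index with value ≤ 837168: n = 457 (giving 834025).
Indices 282 through 457: 176 terms.

176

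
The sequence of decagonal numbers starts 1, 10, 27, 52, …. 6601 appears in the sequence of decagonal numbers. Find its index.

41

Set n(4n−3) = 6601, giving 4n² − 3n − 6601 = 0.
So n = (3 + 325) / 8 = 328/8 = 41.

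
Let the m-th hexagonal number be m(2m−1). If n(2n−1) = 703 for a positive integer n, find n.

Set n(2n−1) = 703, giving 2n² − n − 703 = 0.
So n = (1 + 75) / 4 = 76/4 = 19.
Check: 19·(2·19 − 1) = 703. ✓

19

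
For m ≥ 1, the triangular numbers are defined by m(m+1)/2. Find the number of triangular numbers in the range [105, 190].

The n-th triangular number is n(n+1)/2.
Smallest index with value ≥ 105: n = 14 (giving 105).
Largest index with value ≤ 190: n = 19 (giving 190).
Indices 14 through 19: 6 terms.

6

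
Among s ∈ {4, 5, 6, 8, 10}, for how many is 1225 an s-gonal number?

s = 4: P(4, 35) = 1225. ✓
s = 5: P(5, 28) = 1162 and P(5, 29) = 1247; 1225 is not s-gonal.
s = 6: P(6, 25) = 1225. ✓
s = 8: P(8, 20) = 1160 and P(8, 21) = 1281; 1225 is not s-gonal.
s = 10: P(10, 17) = 1105 and P(10, 18) = 1242; 1225 is not s-gonal.
Hits: s ∈ {4, 6} → 2.

2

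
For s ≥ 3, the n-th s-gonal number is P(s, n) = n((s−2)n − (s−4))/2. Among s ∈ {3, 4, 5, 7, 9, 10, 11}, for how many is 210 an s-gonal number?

2

s = 3: P(3, 20) = 210. ✓
s = 4: P(4, 14) = 196 and P(4, 15) = 225; 210 is not s-gonal.
s = 5: P(5, 12) = 210. ✓
s = 7: P(7, 9) = 189 and P(7, 10) = 235; 210 is not s-gonal.
s = 9: P(9, 8) = 204 and P(9, 9) = 261; 210 is not s-gonal.
s = 10: P(10, 7) = 175 and P(10, 8) = 232; 210 is not s-gonal.
s = 11: P(11, 7) = 196 and P(11, 8) = 260; 210 is not s-gonal.
Hits: s ∈ {3, 5} → 2.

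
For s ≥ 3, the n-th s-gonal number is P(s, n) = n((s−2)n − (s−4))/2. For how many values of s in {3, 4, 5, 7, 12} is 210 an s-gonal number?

2

s = 3: P(3, 20) = 210. ✓
s = 4: P(4, 14) = 196 and P(4, 15) = 225; 210 is not s-gonal.
s = 5: P(5, 12) = 210. ✓
s = 7: P(7, 9) = 189 and P(7, 10) = 235; 210 is not s-gonal.
s = 12: P(12, 6) = 156 and P(12, 7) = 217; 210 is not s-gonal.
Hits: s ∈ {3, 5} → 2.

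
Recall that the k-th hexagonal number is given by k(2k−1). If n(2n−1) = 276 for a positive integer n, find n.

12

Set n(2n−1) = 276, giving 2n² − n − 276 = 0.
The discriminant is 1 + 8·276 = 2209, and √2209 = 47.
So n = (1 + 47) / 4 = 48/4 = 12.
Check: 12·(2·12 − 1) = 276. ✓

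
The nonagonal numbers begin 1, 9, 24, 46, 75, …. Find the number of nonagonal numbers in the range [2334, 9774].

27

The n-th nonagonal number is n(7n−5)/2.
Smallest index with value ≥ 2334: n = 27 (giving 2484).
Largest index with value ≤ 9774: n = 53 (giving 9699).
Indices 27 through 53: 27 terms.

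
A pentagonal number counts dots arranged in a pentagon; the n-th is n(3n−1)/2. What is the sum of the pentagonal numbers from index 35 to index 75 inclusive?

Σ i(3i−1)/2 = (3Σi² − Σi) / 2 over i = 35..75.
Σi = 2850 − 595 = 2255 and Σi² = 143450 − 13685 = 129765.
(3·129765 − 1·2255) / 2 = 387040/2 = 193520.

193520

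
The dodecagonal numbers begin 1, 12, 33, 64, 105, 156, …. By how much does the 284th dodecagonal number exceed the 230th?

138564

284·(5·284 − 4) = 402144 and 230·(5·230 − 4) = 263580.
Difference: 402144 − 263580 = 138564.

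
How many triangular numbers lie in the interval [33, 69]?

4

The n-th triangular number is n(n+1)/2.
Smallest index with value ≥ 33: n = 8 (giving 36).
Largest index with value ≤ 69: n = 11 (giving 66).
Indices 8 through 11: 4 terms.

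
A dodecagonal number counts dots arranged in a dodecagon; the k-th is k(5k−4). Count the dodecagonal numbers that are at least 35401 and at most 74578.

The n-th dodecagonal number is n(5n−4).
Smallest index with value ≥ 35401: n = 85 (giving 35785).
Largest index with value ≤ 74578: n = 122 (giving 73932).
Indices 85 through 122: 38 terms.

38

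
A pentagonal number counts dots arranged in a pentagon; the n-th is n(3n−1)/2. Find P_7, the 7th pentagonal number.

The 7th pentagonal number is n(3n−1)/2 with n = 7.
7·(3·7 − 1)/2 = 7·20/2 = 7·10 = 70.

70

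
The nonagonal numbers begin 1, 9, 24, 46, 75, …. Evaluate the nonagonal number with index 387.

523224

387·(7·387 − 5)/2 = 387·2704/2 = 387·1352 = 523224.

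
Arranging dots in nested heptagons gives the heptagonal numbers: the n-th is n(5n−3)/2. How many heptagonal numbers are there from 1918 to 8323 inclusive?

The n-th heptagonal number is n(5n−3)/2.
Smallest index with value ≥ 1918: n = 28 (giving 1918).
Largest index with value ≤ 8323: n = 58 (giving 8323).
Indices 28 through 58: 31 terms.

31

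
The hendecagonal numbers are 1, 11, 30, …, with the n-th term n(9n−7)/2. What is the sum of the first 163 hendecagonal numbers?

Σ i(9i−7)/2 = (9Σi² − 7Σi) / 2 over i = 1..163.
Σi = 13366 and Σi² = 1456894.
(9·1456894 − 7·13366) / 2 = 13018484/2 = 6509242.

6509242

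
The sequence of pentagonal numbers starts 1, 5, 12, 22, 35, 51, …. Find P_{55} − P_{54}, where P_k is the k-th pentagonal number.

163

Consecutive pentagonal numbers differ by 3n − 2: here 3·55 − 2 = 163.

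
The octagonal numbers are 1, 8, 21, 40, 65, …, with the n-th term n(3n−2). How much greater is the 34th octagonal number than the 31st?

34·(3·34 − 2) = 3400 and 31·(3·31 − 2) = 2821.
Difference: 3400 − 2821 = 579.

579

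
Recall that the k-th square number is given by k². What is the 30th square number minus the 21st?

30² = 900 and 21² = 441.
Difference: 900 − 441 = 459.

459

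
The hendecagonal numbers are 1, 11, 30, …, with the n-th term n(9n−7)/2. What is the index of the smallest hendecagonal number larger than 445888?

316

Solve n(9n−7)/2 > 445888 for integer n.
The largest n with value ≤ 445888 is 315 (since 445410 ≤ 445888 < 448246), so the first above is n = 316, value 448246.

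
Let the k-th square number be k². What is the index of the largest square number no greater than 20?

4

Solve n² ≤ 20 for integer n.
n = 4 gives 16 ≤ 20, while n = 5 gives 25 > 20; so the answer is index 4.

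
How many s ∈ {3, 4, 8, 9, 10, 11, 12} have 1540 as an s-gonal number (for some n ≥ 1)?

s = 3: P(3, 55) = 1540. ✓
s = 4: P(4, 39) = 1521 and P(4, 40) = 1600; 1540 is not s-gonal.
s = 8: P(8, 22) = 1408 and P(8, 23) = 1541; 1540 is not s-gonal.
s = 9: P(9, 21) = 1491 and P(9, 22) = 1639; 1540 is not s-gonal.
s = 10: P(10, 20) = 1540. ✓
s = 11: P(11, 18) = 1395 and P(11, 19) = 1558; 1540 is not s-gonal.
s = 12: P(12, 17) = 1377 and P(12, 18) = 1548; 1540 is not s-gonal.
Hits: s ∈ {3, 10} → 2.

2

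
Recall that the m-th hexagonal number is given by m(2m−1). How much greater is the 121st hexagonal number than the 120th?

481

Consecutive hexagonal numbers differ by 4n − 3: here 4·121 − 3 = 481.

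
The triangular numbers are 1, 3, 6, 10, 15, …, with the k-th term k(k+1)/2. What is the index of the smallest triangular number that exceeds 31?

Solve n(n+1)/2 > 31 for integer n.
The largest n with value ≤ 31 is 7 (since 28 ≤ 31 < 36), so the first above is n = 8, value 36.

8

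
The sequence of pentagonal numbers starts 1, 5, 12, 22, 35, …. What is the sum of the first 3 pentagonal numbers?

Σ i(3i−1)/2 = (3Σi² − Σi) / 2 over i = 1..3.
Σi = 6 and Σi² = 14.
(3·14 − 1·6) / 2 = 36/2 = 18.

18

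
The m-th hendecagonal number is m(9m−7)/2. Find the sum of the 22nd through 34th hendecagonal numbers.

45409

Σ i(9i−7)/2 = (9Σi² − 7Σi) / 2 over i = 22..34.
Σi = 595 − 231 = 364 and Σi² = 13685 − 3311 = 10374.
(9·10374 − 7·364) / 2 = 90818/2 = 45409.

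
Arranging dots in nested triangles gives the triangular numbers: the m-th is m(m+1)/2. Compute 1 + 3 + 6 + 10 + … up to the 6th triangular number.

Σ i(i+1)/2 = (Σi² + Σi) / 2 over i = 1..6.
Σi = 21 and Σi² = 91.
(1·91 + 1·21) / 2 = 112/2 = 56.

56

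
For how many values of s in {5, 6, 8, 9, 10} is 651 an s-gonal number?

2

s = 5: P(5, 21) = 651. ✓
s = 6: P(6, 18) = 630 and P(6, 19) = 703; 651 is not s-gonal.
s = 8: P(8, 15) = 645 and P(8, 16) = 736; 651 is not s-gonal.
s = 9: P(9, 14) = 651. ✓
s = 10: P(10, 13) = 637 and P(10, 14) = 742; 651 is not s-gonal.
Hits: s ∈ {5, 9} → 2.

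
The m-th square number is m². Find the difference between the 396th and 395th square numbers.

n² − (n−1)² = 2n − 1, so 396² − 395² = 2·396 − 1 = 791.

791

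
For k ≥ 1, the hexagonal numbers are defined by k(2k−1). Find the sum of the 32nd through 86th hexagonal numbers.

Σ i(2i−1) = 2Σi² − Σi over i = 32..86.
Σi = 3741 − 496 = 3245 and Σi² = 215731 − 10416 = 205315.
2·205315 − 1·3245 = 407385.

407385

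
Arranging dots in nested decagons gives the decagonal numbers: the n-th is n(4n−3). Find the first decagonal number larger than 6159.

6280

Solve n(4n−3) > 6159 for integer n.
The largest n with value ≤ 6159 is 39 (since 5967 ≤ 6159 < 6280), so the first above is n = 40, value 6280.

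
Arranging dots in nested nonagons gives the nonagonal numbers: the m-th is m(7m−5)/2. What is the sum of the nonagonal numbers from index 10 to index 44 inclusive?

Σ i(7i−5)/2 = (7Σi² − 5Σi) / 2 over i = 10..44.
Σi = 990 − 45 = 945 and Σi² = 29370 − 285 = 29085.
(7·29085 − 5·945) / 2 = 198870/2 = 99435.

99435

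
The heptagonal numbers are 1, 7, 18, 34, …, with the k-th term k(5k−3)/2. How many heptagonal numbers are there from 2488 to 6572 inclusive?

20

The n-th heptagonal number is n(5n−3)/2.
Smallest index with value ≥ 2488: n = 32 (giving 2512).
Largest index with value ≤ 6572: n = 51 (giving 6426).
Indices 32 through 51: 20 terms.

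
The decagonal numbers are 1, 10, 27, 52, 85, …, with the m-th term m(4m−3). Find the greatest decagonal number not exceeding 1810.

Solve n(4n−3) ≤ 1810 for integer n.
n = 21 gives 1701 ≤ 1810, while n = 22 gives 1870 > 1810; so the answer is 1701.

1701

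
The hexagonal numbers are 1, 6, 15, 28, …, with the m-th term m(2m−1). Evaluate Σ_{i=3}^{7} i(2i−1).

Σ i(2i−1) = 2Σi² − Σi over i = 3..7.
Σi = 28 − 3 = 25 and Σi² = 140 − 5 = 135.
2·135 − 1·25 = 245.

245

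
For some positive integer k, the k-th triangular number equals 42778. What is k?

Set n(n+1)/2 = 42778, giving n² + n − 85556 = 0.
The discriminant is 1 + 8·42778 = 342225, and √342225 = 585.
So n = (-1 + 585) / 2 = 584/2 = 292.
Check: 292·293/2 = 42778. ✓

292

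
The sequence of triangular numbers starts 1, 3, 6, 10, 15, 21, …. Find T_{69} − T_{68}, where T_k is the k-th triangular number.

Consecutive triangular numbers differ by n: T_{69} − T_{68} = 69.

69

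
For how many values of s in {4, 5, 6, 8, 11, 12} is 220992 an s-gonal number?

s = 4: P(4, 470) = 220900 and P(4, 471) = 221841; 220992 is not s-gonal.
s = 5: P(5, 384) = 220992. ✓
s = 6: P(6, 332) = 220116 and P(6, 333) = 221445; 220992 is not s-gonal.
s = 8: P(8, 271) = 219781 and P(8, 272) = 221408; 220992 is not s-gonal.
s = 11: P(11, 221) = 219011 and P(11, 222) = 221001; 220992 is not s-gonal.
s = 12: P(12, 210) = 219660 and P(12, 211) = 221761; 220992 is not s-gonal.
Hits: s ∈ {5} → 1.

1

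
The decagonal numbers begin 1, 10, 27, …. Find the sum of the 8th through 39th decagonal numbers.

79344

Σ i(4i−3) = 4Σi² − 3Σi over i = 8..39.
Σi = 780 − 28 = 752 and Σi² = 20540 − 140 = 20400.
4·20400 − 3·752 = 79344.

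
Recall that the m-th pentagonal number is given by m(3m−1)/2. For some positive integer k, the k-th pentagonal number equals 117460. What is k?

Set n(3n−1)/2 = 117460, giving 3n² − n − 234920 = 0.
The discriminant is 1 + 24·117460 = 2819041, and √2819041 = 1679.
So n = (1 + 1679) / 6 = 1680/6 = 280.
Check: 280·(3·280 − 1)/2 = 117460. ✓

280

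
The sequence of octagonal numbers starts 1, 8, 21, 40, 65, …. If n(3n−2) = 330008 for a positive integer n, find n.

332

Set n(3n−2) = 330008, giving 3n² − 2n − 330008 = 0.
So n = (2 + 1990) / 6 = 1992/6 = 332.
Check: 332·(3·332 − 2) = 330008. ✓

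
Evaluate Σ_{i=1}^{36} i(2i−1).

31746

Σ i(2i−1) = 2Σi² − Σi over i = 1..36.
Σi = 666 and Σi² = 16206.
2·16206 − 1·666 = 31746.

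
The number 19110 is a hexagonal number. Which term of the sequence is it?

Set n(2n−1) = 19110, giving 2n² − n − 19110 = 0.
The discriminant is 1 + 8·19110 = 152881, and √152881 = 391.
So n = (1 + 391) / 4 = 392/4 = 98.

98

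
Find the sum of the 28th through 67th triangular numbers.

48740

Σ i(i+1)/2 = (Σi² + Σi) / 2 over i = 28..67.
Σi = 2278 − 378 = 1900 and Σi² = 102510 − 6930 = 95580.
(1·95580 + 1·1900) / 2 = 97480/2 = 48740.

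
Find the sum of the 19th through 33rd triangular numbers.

5405

Σ i(i+1)/2 = (Σi² + Σi) / 2 over i = 19..33.
Σi = 561 − 171 = 390 and Σi² = 12529 − 2109 = 10420.
(1·10420 + 1·390) / 2 = 10810/2 = 5405.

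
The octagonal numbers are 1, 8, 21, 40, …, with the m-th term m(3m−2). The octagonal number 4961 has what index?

41

Set n(3n−2) = 4961, giving 3n² − 2n − 4961 = 0.
The discriminant is 4 + 12·4961 = 59536, and √59536 = 244.
So n = (2 + 244) / 6 = 246/6 = 41.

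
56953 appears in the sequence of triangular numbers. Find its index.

337

Set n(n+1)/2 = 56953, giving n² + n − 113906 = 0.
The discriminant is 1 + 8·56953 = 455625, and √455625 = 675.
So n = (-1 + 675) / 2 = 674/2 = 337.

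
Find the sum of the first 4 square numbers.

Σ_{i=1}^{4} i² = 4·5·9/6 = 30.

30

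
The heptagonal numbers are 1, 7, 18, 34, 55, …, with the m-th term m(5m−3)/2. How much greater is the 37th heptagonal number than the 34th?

37·(5·37 − 3)/2 = 3367 and 34·(5·34 − 3)/2 = 2839.
Difference: 3367 − 2839 = 528.

528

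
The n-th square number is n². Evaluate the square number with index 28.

784

The 28th square number is n² with n = 28.
28² = 784.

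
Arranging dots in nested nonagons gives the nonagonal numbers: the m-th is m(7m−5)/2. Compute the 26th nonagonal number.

2301

The 26th nonagonal number is n(7n−5)/2 with n = 26.
26·(7·26 − 5)/2 = 26·177/2 = 2301.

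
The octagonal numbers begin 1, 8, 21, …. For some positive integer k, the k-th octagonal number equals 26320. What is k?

94

Set n(3n−2) = 26320, giving 3n² − 2n − 26320 = 0.
The discriminant is 4 + 12·26320 = 315844, and √315844 = 562.
So n = (2 + 562) / 6 = 564/6 = 94.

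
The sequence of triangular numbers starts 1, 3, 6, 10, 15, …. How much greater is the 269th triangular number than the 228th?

269·270/2 = 36315 and 228·229/2 = 26106.
Difference: 36315 − 26106 = 10209.

10209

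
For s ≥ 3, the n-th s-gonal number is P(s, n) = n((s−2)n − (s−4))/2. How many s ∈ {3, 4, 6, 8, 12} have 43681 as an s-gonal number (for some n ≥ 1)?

2

s = 3: P(3, 295) = 43660 and P(3, 296) = 43956; 43681 is not s-gonal.
s = 4: P(4, 209) = 43681. ✓
s = 6: P(6, 148) = 43660 and P(6, 149) = 44253; 43681 is not s-gonal.
s = 8: P(8, 121) = 43681. ✓
s = 12: P(12, 93) = 42873 and P(12, 94) = 43804; 43681 is not s-gonal.
Hits: s ∈ {4, 8} → 2.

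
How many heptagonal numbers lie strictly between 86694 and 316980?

170

The n-th heptagonal number is n(5n−3)/2.
Smallest index with value > 86694: n = 187 (giving 87142).
Largest index with value < 316980: n = 356 (giving 316306).
Indices 187 through 356: 170 terms.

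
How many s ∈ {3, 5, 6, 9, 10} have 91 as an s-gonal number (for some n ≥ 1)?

s = 3: P(3, 13) = 91. ✓
s = 5: P(5, 7) = 70 and P(5, 8) = 92; 91 is not s-gonal.
s = 6: P(6, 7) = 91. ✓
s = 9: P(9, 5) = 75 and P(9, 6) = 111; 91 is not s-gonal.
s = 10: P(10, 5) = 85 and P(10, 6) = 126; 91 is not s-gonal.
Hits: s ∈ {3, 6} → 2.

2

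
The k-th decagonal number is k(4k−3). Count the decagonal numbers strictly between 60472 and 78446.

17

The n-th decagonal number is n(4n−3).
Smallest index with value > 60472: n = 124 (giving 61132).
Largest index with value < 78446: n = 140 (giving 77980).
Indices 124 through 140: 17 terms.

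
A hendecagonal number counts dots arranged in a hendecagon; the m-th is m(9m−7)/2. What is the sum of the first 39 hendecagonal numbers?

Σ i(9i−7)/2 = (9Σi² − 7Σi) / 2 over i = 1..39.
Σi = 780 and Σi² = 20540.
(9·20540 − 7·780) / 2 = 179400/2 = 89700.

89700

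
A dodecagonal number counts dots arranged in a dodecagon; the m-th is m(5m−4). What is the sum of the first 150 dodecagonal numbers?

5636075

Σ i(5i−4) = 5Σi² − 4Σi over i = 1..150.
Σi = 11325 and Σi² = 1136275.
5·1136275 − 4·11325 = 5636075.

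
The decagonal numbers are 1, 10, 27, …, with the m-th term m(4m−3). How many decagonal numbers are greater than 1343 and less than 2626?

7

The n-th decagonal number is n(4n−3).
Smallest index with value > 1343: n = 19 (giving 1387).
Largest index with value < 2626: n = 25 (giving 2425).
Indices 19 through 25: 7 terms.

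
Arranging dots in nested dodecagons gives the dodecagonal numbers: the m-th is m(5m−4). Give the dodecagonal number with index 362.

The 362nd dodecagonal number is n(5n−4) with n = 362.
362·(5·362 − 4) = 362·1806 = 653772.

653772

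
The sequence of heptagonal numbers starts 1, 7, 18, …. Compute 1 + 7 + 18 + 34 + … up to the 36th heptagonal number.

39516

Σ i(5i−3)/2 = (5Σi² − 3Σi) / 2 over i = 1..36.
Σi = 666 and Σi² = 16206.
(5·16206 − 3·666) / 2 = 79032/2 = 39516.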